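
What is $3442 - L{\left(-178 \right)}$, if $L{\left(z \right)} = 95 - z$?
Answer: $3169$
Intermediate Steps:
$3442 - L{\left(-178 \right)} = 3442 - \left(95 - -178\right) = 3442 - \left(95 + 178\right) = 3442 - 273 = 3169$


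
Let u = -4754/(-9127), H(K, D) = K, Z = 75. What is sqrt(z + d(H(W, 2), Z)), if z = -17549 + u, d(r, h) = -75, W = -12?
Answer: 3*I*sqrt(163119259082)/9127 ≈ 132.75*I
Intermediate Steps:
u = 4754/9127 (u = -4754*(-1/9127) = 4754/9127 ≈ 0.52087)
z = -160164969/9127 (z = -17549 + 4754/9127 = -160164969/9127 ≈ -17548.)
sqrt(z + d(H(W, 2), Z)) = sqrt(-160164969/9127 - 75) = sqrt(-160849494/9127) = 3*I*sqrt(163119259082)/9127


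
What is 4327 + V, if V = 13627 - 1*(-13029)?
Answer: 30983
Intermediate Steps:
V = 26656 (V = 13627 + 13029 = 26656)
4327 + V = 4327 + 26656 = 30983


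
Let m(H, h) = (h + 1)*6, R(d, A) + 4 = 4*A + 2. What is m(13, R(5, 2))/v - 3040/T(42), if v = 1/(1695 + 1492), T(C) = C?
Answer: 2809414/21 ≈ 1.3378e+5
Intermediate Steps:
R(d, A) = -2 + 4*A (R(d, A) = -4 + (4*A + 2) = -4 + (2 + 4*A) = -2 + 4*A)
m(H, h) = 6 + 6*h (m(H, h) = (1 + h)*6 = 6 + 6*h)
v = 1/3187 ≈ 0.00031377
m(13, R(5, 2))/v - 3040/T(42) = (6 + 6*(-2 + 4*2))/(1/3187) - 3040/42 = (6 + 6*(-2 + 8))*3187 - 3040*1/42 = (6 + 6*6)*3187 - 1520/21 = (6 + 36)*3187 - 1520/21 = 42*3187 - 1520/21 = 133854 - 1520/21 = 2809414/21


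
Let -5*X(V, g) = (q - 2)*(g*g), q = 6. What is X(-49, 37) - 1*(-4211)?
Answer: 15579/5 ≈ 3115.8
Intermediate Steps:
X(V, g) = -4*g**2/5 (X(V, g) = -(6 - 2)*g*g/5 = -4*g**2/5)
X(-49, 37) - 1*(-4211) = -4/5*37**2 - 1*(-4211) = -4/5*1369 + 4211 = -5476/5 + 4211 = 15579/5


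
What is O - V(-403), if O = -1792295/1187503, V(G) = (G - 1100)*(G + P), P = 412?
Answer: 16061560786/1187503 ≈ 13525.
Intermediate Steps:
V(G) = (-1100 + G)*(412 + G) (V(G) = (G - 1100)*(G + 412) = (-1100 + G)*(412 + G))
O = -1792295/1187503 (O = -1792295*1/1187503 = -1792295/1187503 ≈ -1.5093)
O - V(-403) = -1792295/1187503 - (-453200 + (-403)**2 - 688*(-403)) = -1792295/1187503 - (-453200 + 162409 + 277264) = -1792295/1187503 - 1*(-13527) = -1792295/1187503 + 13527 = 16061560786/1187503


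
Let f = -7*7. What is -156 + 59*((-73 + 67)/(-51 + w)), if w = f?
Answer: -7623/50 ≈ -152.46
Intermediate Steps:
f = -49
w = -49
-156 + 59*((-73 + 67)/(-51 + w)) = -156 + 59*((-73 + 67)/(-51 - 49)) = -156 + 59*(-6/(-100)) = -156 + 59*(-6*(-1/100)) = -156 + 59*(3/50) = -156 + 177/50 = -7623/50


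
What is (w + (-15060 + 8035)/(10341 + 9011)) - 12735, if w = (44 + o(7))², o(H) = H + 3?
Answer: -190024313/19352 ≈ -9819.4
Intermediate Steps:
o(H) = 3 + H
w = 2916 (w = (44 + (3 + 7))² = (44 + 10)² = 54² = 2916)
(w + (-15060 + 8035)/(10341 + 9011)) - 12735 = (2916 + (-15060 + 8035)/(10341 + 9011)) - 12735 = (2916 - 7025/19352) - 12735 = 56423407/19352 - 12735 = -190024313/19352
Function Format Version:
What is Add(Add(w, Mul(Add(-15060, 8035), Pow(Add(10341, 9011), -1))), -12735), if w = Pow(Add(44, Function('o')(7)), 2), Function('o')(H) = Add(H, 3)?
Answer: Rational(-190024313, 19352) ≈ -9819.4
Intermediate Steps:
Function('o')(H) = Add(3, H)
w = 2916 (w = Pow(Add(44, Add(3, 7)), 2) = Pow(Add(44, 10), 2) = Pow(54, 2) = 2916)
Add(Add(w, Mul(Add(-15060, 8035), Pow(Add(10341, 9011), -1))), -12735) = Add(Add(2916, Mul(Add(-15060, 8035), Pow(Add(10341, 9011), -1))), -12735) = Add(Add(2916, Mul(-7025, Pow(19352, -1))), -12735) = Add(Add(2916, Mul(-7025, Rational(1, 19352))), -12735) = Add(Add(2916, Rational(-7025, 19352)), -12735) = Add(Rational(56423407, 19352), -12735) = Rational(-190024313, 19352)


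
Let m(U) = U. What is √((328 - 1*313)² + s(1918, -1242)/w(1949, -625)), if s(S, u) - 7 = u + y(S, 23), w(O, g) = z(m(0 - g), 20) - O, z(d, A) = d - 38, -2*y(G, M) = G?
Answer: √105093282/681 ≈ 15.054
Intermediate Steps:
y(G, M) = -G/2
z(d, A) = -38 + d
w(O, g) = -38 - O - g (w(O, g) = (-38 + (0 - g)) - O = (-38 - g) - O = -38 - O - g)
s(S, u) = 7 + u - S/2 (s(S, u) = 7 + (u - S/2) = 7 + u - S/2)
√((328 - 1*313)² + s(1918, -1242)/w(1949, -625)) = √((328 - 1*313)² + (7 - 1242 - ½*1918)/(-38 - 1*1949 - 1*(-625))) = √((328 - 313)² + (7 - 1242 - 959)/(-38 - 1949 + 625)) = √(15² - 2194/(-1362)) = √(225 - 2194*(-1/1362)) = √(225 + 1097/681) = √(154322/681) = √105093282/681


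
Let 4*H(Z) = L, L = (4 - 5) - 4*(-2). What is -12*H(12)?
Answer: -21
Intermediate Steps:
L = 7 (L = -1 + 8 = 7)
H(Z) = 7/4 (H(Z) = (¼)*7 = 7/4)
-12*H(12) = -12*7/4 = -21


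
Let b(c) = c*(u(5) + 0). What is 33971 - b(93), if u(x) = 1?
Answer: 33878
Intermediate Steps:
b(c) = c (b(c) = c*(1 + 0) = c*1 = c)
33971 - b(93) = 33971 - 1*93 = 33971 - 93 = 33878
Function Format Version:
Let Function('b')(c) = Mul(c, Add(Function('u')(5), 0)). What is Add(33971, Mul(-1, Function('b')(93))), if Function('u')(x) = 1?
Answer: 33878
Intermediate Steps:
Function('b')(c) = c (Function('b')(c) = Mul(c, Add(1, 0)) = Mul(c, 1) = c)
Add(33971, Mul(-1, Function('b')(93))) = Add(33971, Mul(-1, 93)) = Add(33971, -93) = 33878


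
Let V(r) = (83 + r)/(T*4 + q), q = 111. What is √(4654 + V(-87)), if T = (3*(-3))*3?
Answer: √41874/3 ≈ 68.210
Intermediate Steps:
T = -27 (T = -9*3 = -27)
V(r) = 83/3 + r/3 (V(r) = (83 + r)/(-27*4 + 111) = (83 + r)/(-108 + 111) = (83 + r)/3 = (83 + r)*(⅓) = 83/3 + r/3)
√(4654 + V(-87)) = √(4654 + (83/3 + (⅓)*(-87))) = √(4654 + (83/3 - 29)) = √(4654 - 4/3) = √(13958/3) = √41874/3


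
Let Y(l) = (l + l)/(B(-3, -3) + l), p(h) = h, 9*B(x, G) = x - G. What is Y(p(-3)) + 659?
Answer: 661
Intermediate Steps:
B(x, G) = -G/9 + x/9 (B(x, G) = (x - G)/9 = -G/9 + x/9)
Y(l) = 2 (Y(l) = (l + l)/((-⅑*(-3) + (⅑)*(-3)) + l) = (2*l)/((⅓ - ⅓) + l) = (2*l)/(0 + l) = (2*l)/l = 2)
Y(p(-3)) + 659 = 2 + 659 = 661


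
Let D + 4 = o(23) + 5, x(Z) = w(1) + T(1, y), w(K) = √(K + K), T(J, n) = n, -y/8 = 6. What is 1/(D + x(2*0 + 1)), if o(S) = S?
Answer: -12/287 - √2/574 ≈ -0.044276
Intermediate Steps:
y = -48 (y = -8*6 = -48)
w(K) = √2*√K (w(K) = √(2*K) = √2*√K)
x(Z) = -48 + √2 (x(Z) = √2*√1 - 48 = √2*1 - 48 = √2 - 48 = -48 + √2)
D = 24 (D = -4 + (23 + 5) = -4 + 28 = 24)
1/(D + x(2*0 + 1)) = 1/(24 + (-48 + √2)) = 1/(-24 + √2)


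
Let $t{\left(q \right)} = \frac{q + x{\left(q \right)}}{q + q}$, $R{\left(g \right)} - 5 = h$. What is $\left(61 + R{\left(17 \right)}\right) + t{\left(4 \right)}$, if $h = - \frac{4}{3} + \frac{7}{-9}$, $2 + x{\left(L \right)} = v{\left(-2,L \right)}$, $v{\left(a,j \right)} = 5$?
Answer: $\frac{4663}{72} \approx 64.764$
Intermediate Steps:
$x{\left(L \right)} = 3$ ($x{\left(L \right)} = -2 + 5 = 3$)
$h = - \frac{19}{9}$ ($h = \left(-4\right) \frac{1}{3} + 7 \left(- \frac{1}{9}\right) = - \frac{4}{3} - \frac{7}{9} = - \frac{19}{9} \approx -2.1111$)
$R{\left(g \right)} = \frac{26}{9}$ ($R{\left(g \right)} = 5 - \frac{19}{9} = \frac{26}{9}$)
$t{\left(q \right)} = \frac{3 + q}{2 q}$ ($t{\left(q \right)} = \frac{q + 3}{q + q} = \frac{3 + q}{2 q}$)
$\left(61 + R{\left(17 \right)}\right) + t{\left(4 \right)} = \left(61 + \frac{26}{9}\right) + \frac{3 + 4}{2 \cdot 4} = \frac{575}{9} + \frac{1}{2} \cdot \frac{1}{4} \cdot 7 = \frac{575}{9} + \frac{7}{8} = \frac{4663}{72}$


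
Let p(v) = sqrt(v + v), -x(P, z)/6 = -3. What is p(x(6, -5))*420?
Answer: 2520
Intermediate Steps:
x(P, z) = 18 (x(P, z) = -6*(-3) = 18)
p(v) = sqrt(2)*sqrt(v) (p(v) = sqrt(2*v) = sqrt(2)*sqrt(v))
p(x(6, -5))*420 = (sqrt(2)*sqrt(18))*420 = (sqrt(2)*(3*sqrt(2)))*420 = 6*420 = 2520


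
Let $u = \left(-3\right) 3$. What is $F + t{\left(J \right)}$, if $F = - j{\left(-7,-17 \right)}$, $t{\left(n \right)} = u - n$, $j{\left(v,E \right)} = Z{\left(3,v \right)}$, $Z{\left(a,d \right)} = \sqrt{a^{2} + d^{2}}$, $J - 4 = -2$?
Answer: $-11 - \sqrt{58} \approx -18.616$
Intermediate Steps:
$J = 2$ ($J = 4 - 2 = 2$)
$u = -9$
$j{\left(v,E \right)} = \sqrt{9 + v^{2}}$ ($j{\left(v,E \right)} = \sqrt{3^{2} + v^{2}} = \sqrt{9 + v^{2}}$)
$t{\left(n \right)} = -9 - n$
$F = - \sqrt{58}$ ($F = - \sqrt{9 + \left(-7\right)^{2}} = - \sqrt{9 + 49} = - \sqrt{58} \approx -7.6158$)
$F + t{\left(J \right)} = - \sqrt{58} - 11 = -11 - \sqrt{58}$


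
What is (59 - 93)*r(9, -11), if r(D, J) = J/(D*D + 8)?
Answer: 374/89 ≈ 4.2022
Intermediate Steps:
r(D, J) = J/(8 + D²) (r(D, J) = J/(D² + 8) = J/(8 + D²))
(59 - 93)*r(9, -11) = (59 - 93)*(-11/(8 + 9²)) = -(-374)/(8 + 81) = -(-374)/89 = -34*(-11/89) = 374/89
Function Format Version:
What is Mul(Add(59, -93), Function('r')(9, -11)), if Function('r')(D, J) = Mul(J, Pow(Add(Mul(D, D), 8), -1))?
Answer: Rational(374, 89) ≈ 4.2022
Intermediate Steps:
Function('r')(D, J) = Mul(J, Pow(Add(8, Pow(D, 2)), -1)) (Function('r')(D, J) = Mul(J, Pow(Add(Pow(D, 2), 8), -1)) = Mul(J, Pow(Add(8, Pow(D, 2)), -1)))
Mul(Add(59, -93), Function('r')(9, -11)) = Mul(Add(59, -93), Mul(-11, Pow(Add(8, Pow(9, 2)), -1))) = Mul(-34, Mul(-11, Pow(Add(8, 81), -1))) = Mul(-34, Mul(-11, Pow(89, -1))) = Mul(-34, Mul(-11, Rational(1, 89))) = Mul(-34, Rational(-11, 89)) = Rational(374, 89)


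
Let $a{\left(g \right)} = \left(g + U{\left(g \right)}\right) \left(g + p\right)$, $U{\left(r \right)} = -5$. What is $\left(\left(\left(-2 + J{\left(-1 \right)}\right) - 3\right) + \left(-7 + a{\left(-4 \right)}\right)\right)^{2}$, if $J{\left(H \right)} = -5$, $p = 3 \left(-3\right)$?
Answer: $10000$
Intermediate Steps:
$p = -9$
$a{\left(g \right)} = \left(-9 + g\right) \left(-5 + g\right)$ ($a{\left(g \right)} = \left(g - 5\right) \left(g - 9\right) = \left(-5 + g\right) \left(-9 + g\right) = \left(-9 + g\right) \left(-5 + g\right)$)
$\left(\left(\left(-2 + J{\left(-1 \right)}\right) - 3\right) + \left(-7 + a{\left(-4 \right)}\right)\right)^{2} = \left(\left(\left(-2 - 5\right) - 3\right) + \left(-7 + \left(45 + \left(-4\right)^{2} - -56\right)\right)\right)^{2} = \left(\left(-7 - 3\right) + \left(-7 + \left(45 + 16 + 56\right)\right)\right)^{2} = \left(-10 + \left(-7 + 117\right)\right)^{2} = \left(-10 + 110\right)^{2} = 100^{2} = 10000$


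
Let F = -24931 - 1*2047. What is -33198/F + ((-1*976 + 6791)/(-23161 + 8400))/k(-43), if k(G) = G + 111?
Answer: 16582774517/13539556772 ≈ 1.2248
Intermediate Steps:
F = -26978 (F = -24931 - 2047 = -26978)
k(G) = 111 + G
-33198/F + ((-1*976 + 6791)/(-23161 + 8400))/k(-43) = -33198/(-26978) + ((-1*976 + 6791)/(-23161 + 8400))/(111 - 43) = -33198*(-1/26978) + ((-976 + 6791)/(-14761))/68 = 16599/13489 + (5815*(-1/14761))*(1/68) = 16599/13489 - 5815/14761*1/68 = 16599/13489 - 5815/1003748 = 16582774517/13539556772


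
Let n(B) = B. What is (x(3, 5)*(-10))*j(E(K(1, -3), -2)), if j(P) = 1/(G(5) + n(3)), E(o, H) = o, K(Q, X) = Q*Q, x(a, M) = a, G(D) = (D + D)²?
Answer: -30/103 ≈ -0.29126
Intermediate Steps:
G(D) = 4*D² (G(D) = (2*D)² = 4*D²)
K(Q, X) = Q²
j(P) = 1/103 (j(P) = 1/(4*5² + 3) = 1/(4*25 + 3) = 1/(100 + 3) = 1/103)
(x(3, 5)*(-10))*j(E(K(1, -3), -2)) = (3*(-10))*(1/103) = -30*1/103 = -30/103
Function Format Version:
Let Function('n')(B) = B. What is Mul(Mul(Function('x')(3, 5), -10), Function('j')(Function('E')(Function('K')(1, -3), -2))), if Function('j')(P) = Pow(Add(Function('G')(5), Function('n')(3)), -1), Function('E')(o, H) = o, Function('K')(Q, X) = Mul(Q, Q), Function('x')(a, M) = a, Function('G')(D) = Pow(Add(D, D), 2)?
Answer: Rational(-30, 103) ≈ -0.29126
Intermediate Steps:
Function('G')(D) = Mul(4, Pow(D, 2)) (Function('G')(D) = Pow(Mul(2, D), 2) = Mul(4, Pow(D, 2)))
Function('K')(Q, X) = Pow(Q, 2)
Function('j')(P) = Rational(1, 103) (Function('j')(P) = Pow(Add(Mul(4, Pow(5, 2)), 3), -1) = Pow(Add(Mul(4, 25), 3), -1) = Pow(Add(100, 3), -1) = Pow(103, -1) = Rational(1, 103))
Mul(Mul(Function('x')(3, 5), -10), Function('j')(Function('E')(Function('K')(1, -3), -2))) = Mul(Mul(3, -10), Rational(1, 103)) = Mul(-30, Rational(1, 103)) = Rational(-30, 103)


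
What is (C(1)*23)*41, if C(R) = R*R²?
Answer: 943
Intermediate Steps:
C(R) = R³
(C(1)*23)*41 = (1³*23)*41 = (1*23)*41 = 23*41 = 943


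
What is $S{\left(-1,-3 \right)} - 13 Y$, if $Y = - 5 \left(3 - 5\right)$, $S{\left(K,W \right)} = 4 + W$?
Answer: $-129$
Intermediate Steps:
$Y = 10$ ($Y = \left(-5\right) \left(-2\right) = 10$)
$S{\left(-1,-3 \right)} - 13 Y = \left(4 - 3\right) - 130 = 1 - 130 = -129$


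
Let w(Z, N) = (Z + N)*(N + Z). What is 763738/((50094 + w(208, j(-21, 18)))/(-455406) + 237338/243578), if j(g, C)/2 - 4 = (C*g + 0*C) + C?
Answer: 3529961479795541/1417110152 ≈ 2.4910e+6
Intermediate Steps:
j(g, C) = 8 + 2*C + 2*C*g (j(g, C) = 8 + 2*((C*g + 0*C) + C) = 8 + 2*((C*g + 0) + C) = 8 + 2*(C*g + C) = 8 + 2*(C + C*g) = 8 + (2*C + 2*C*g) = 8 + 2*C + 2*C*g)
w(Z, N) = (N + Z)² (w(Z, N) = (N + Z)*(N + Z) = (N + Z)²)
763738/((50094 + w(208, j(-21, 18)))/(-455406) + 237338/243578) = 763738/((50094 + ((8 + 2*18 + 2*18*(-21)) + 208)²)/(-455406) + 237338/243578) = 763738/((50094 + ((8 + 36 - 756) + 208)²)*(-1/455406) + 237338*(1/243578)) = 763738/((50094 + (-712 + 208)²)*(-1/455406) + 118669/121789) = 763738/((50094 + (-504)²)*(-1/455406) + 118669/121789) = 763738/((50094 + 254016)*(-1/455406) + 118669/121789) = 763738/(304110*(-1/455406) + 118669/121789) = 763738/(-50685/75901 + 118669/121789) = 763738/(2834220304/9243906889) = 763738*(9243906889/2834220304) = 3529961479795541/1417110152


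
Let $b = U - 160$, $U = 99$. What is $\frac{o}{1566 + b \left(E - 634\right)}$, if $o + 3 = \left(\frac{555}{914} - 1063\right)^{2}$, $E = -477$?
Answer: $\frac{942890928541}{57923852452} \approx 16.278$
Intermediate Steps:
$b = -61$ ($b = 99 - 160 = -61$)
$o = \frac{942890928541}{835396}$ ($o = -3 + \left(\frac{555}{914} - 1063\right)^{2} = -3 + \left(- \frac{971027}{914}\right)^{2} = -3 + \frac{942893434729}{835396} = \frac{942890928541}{835396} \approx 1.1287 \cdot 10^{6}$)
$\frac{o}{1566 + b \left(E - 634\right)} = \frac{942890928541}{835396 \left(1566 - 61 \left(-477 - 634\right)\right)} = \frac{942890928541}{835396 \left(1566 - -67771\right)} = \frac{942890928541}{835396 \left(1566 + 67771\right)} = \frac{942890928541}{835396 \cdot 69337} = \frac{942890928541}{835396} \cdot \frac{1}{69337} = \frac{942890928541}{57923852452}$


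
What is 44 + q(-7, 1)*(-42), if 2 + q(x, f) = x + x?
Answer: 716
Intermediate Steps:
q(x, f) = -2 + 2*x (q(x, f) = -2 + (x + x) = -2 + 2*x)
44 + q(-7, 1)*(-42) = 44 + (-2 + 2*(-7))*(-42) = 44 + (-2 - 14)*(-42) = 44 - 16*(-42) = 44 + 672 = 716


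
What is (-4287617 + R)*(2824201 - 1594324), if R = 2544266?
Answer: -2144107297827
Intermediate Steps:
(-4287617 + R)*(2824201 - 1594324) = (-4287617 + 2544266)*(2824201 - 1594324) = -1743351*1229877 = -2144107297827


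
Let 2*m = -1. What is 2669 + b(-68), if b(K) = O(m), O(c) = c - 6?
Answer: 5325/2 ≈ 2662.5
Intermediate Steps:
m = -½ (m = (½)*(-1) = -½ ≈ -0.50000)
O(c) = -6 + c
b(K) = -13/2 (b(K) = -6 - ½ = -13/2)
2669 + b(-68) = 2669 - 13/2 = 5325/2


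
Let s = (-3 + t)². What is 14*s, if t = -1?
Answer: 224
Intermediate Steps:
s = 16 (s = (-3 - 1)² = (-4)² = 16)
14*s = 14*16 = 224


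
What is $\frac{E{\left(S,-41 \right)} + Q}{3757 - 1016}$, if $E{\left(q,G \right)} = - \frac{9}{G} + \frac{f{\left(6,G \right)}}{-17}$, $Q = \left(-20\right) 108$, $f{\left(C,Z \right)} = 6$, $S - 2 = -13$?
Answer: $- \frac{1505613}{1910477} \approx -0.78808$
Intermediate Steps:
$S = -11$ ($S = 2 - 13 = -11$)
$Q = -2160$
$E{\left(q,G \right)} = - \frac{6}{17} - \frac{9}{G}$ ($E{\left(q,G \right)} = - \frac{9}{G} + \frac{6}{-17} = - \frac{9}{G} + 6 \left(- \frac{1}{17}\right) = - \frac{9}{G} - \frac{6}{17} = - \frac{6}{17} - \frac{9}{G}$)
$\frac{E{\left(S,-41 \right)} + Q}{3757 - 1016} = \frac{\left(- \frac{6}{17} - \frac{9}{-41}\right) - 2160}{3757 - 1016} = \frac{\left(- \frac{6}{17} - - \frac{9}{41}\right) - 2160}{2741} = \left(\left(- \frac{6}{17} + \frac{9}{41}\right) - 2160\right) \frac{1}{2741} = \left(- \frac{93}{697} - 2160\right) \frac{1}{2741} = \left(- \frac{1505613}{697}\right) \frac{1}{2741} = - \frac{1505613}{1910477}$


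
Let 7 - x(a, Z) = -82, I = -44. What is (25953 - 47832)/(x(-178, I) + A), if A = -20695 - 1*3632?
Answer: 21879/24238 ≈ 0.90267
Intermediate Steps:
A = -24327 (A = -20695 - 3632 = -24327)
x(a, Z) = 89 (x(a, Z) = 7 - 1*(-82) = 7 + 82 = 89)
(25953 - 47832)/(x(-178, I) + A) = (25953 - 47832)/(89 - 24327) = -21879/(-24238) = -21879*(-1/24238) = 21879/24238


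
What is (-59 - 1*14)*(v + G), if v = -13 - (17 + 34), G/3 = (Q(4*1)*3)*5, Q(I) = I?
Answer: -8468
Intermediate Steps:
G = 180 (G = 3*(((4*1)*3)*5) = 3*((4*3)*5) = 3*(12*5) = 3*60 = 180)
v = -64 (v = -13 - 1*51 = -13 - 51 = -64)
(-59 - 1*14)*(v + G) = (-59 - 1*14)*(-64 + 180) = (-59 - 14)*116 = -73*116 = -8468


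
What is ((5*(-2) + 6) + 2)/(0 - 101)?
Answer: 2/101 ≈ 0.019802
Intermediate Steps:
((5*(-2) + 6) + 2)/(0 - 101) = ((-10 + 6) + 2)/(-101) = (-4 + 2)*(-1/101) = -2*(-1/101) = 2/101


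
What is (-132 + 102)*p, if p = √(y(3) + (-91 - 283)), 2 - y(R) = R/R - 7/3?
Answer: -20*I*√834 ≈ -577.58*I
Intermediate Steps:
y(R) = 10/3 (y(R) = 2 - (R/R - 7/3) = 2 - (1 - 7*⅓) = 2 - (1 - 7/3) = 2 - 1*(-4/3) = 2 + 4/3 = 10/3)
p = 2*I*√834/3 (p = √(10/3 + (-91 - 283)) = √(10/3 - 374) = √(-1112/3) = 2*I*√834/3 ≈ 19.253*I)
(-132 + 102)*p = (-132 + 102)*(2*I*√834/3) = -20*I*√834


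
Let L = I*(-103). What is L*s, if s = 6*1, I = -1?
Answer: 618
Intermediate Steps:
L = 103 (L = -1*(-103) = 103)
s = 6
L*s = 103*6 = 618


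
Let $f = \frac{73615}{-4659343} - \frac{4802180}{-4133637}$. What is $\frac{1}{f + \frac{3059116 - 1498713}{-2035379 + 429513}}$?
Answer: $\frac{30929031544137400206}{5389183808729174137} \approx 5.7391$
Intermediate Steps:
$f = \frac{22070706079985}{19260032620491}$ ($f = 73615 \left(- \frac{1}{4659343}\right) - - \frac{4802180}{4133637} = - \frac{73615}{4659343} + \frac{4802180}{4133637} = \frac{22070706079985}{19260032620491} \approx 1.1459$)
$\frac{1}{f + \frac{3059116 - 1498713}{-2035379 + 429513}} = \frac{1}{\frac{22070706079985}{19260032620491} + \frac{3059116 - 1498713}{-2035379 + 429513}} = \frac{1}{\frac{22070706079985}{19260032620491} + \frac{1560403}{-1605866}} = \frac{1}{\frac{22070706079985}{19260032620491} + 1560403 \left(- \frac{1}{1605866}\right)} = \frac{1}{\frac{22070706079985}{19260032620491} - \frac{1560403}{1605866}} = \frac{1}{\frac{5389183808729174137}{30929031544137400206}} = \frac{30929031544137400206}{5389183808729174137}$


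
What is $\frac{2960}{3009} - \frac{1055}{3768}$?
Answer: $\frac{2659595}{3779304} \approx 0.70373$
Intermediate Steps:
$\frac{2960}{3009} - \frac{1055}{3768} = \frac{2659595}{3779304}$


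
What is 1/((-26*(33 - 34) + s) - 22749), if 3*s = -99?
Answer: -1/22756 ≈ -4.3944e-5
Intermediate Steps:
s = -33 (s = (⅓)*(-99) = -33)
1/((-26*(33 - 34) + s) - 22749) = 1/((-26*(33 - 34) - 33) - 22749) = 1/((-26*(-1) - 33) - 22749) = 1/((26 - 33) - 22749) = 1/(-7 - 22749) = 1/(-22756) = -1/22756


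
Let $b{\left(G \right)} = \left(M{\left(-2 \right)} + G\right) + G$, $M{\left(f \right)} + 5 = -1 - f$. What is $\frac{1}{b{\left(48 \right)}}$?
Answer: $\frac{1}{92} \approx 0.01087$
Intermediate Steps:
$M{\left(f \right)} = -6 - f$ ($M{\left(f \right)} = -5 - \left(1 + f\right) = -6 - f$)
$b{\left(G \right)} = -4 + 2 G$ ($b{\left(G \right)} = \left(\left(-6 - -2\right) + G\right) + G = \left(\left(-6 + 2\right) + G\right) + G = \left(-4 + G\right) + G = -4 + 2 G$)
$\frac{1}{b{\left(48 \right)}} = \frac{1}{-4 + 2 \cdot 48} = \frac{1}{-4 + 96} = \frac{1}{92}$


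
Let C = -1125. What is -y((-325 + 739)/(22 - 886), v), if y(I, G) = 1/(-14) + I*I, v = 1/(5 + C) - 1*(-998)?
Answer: -2551/16128 ≈ -0.15817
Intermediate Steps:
v = 1117759/1120 (v = 1/(5 - 1125) - 1*(-998) = 1/(-1120) + 998 = -1/1120 + 998 = 1117759/1120 ≈ 998.00)
y(I, G) = -1/14 + I²
-y((-325 + 739)/(22 - 886), v) = -(-1/14 + ((-325 + 739)/(22 - 886))²) = -(-1/14 + (414/(-864))²) = -(-1/14 + (414*(-1/864))²) = -(-1/14 + (-23/48)²) = -(-1/14 + 529/2304) = -1*2551/16128 = -2551/16128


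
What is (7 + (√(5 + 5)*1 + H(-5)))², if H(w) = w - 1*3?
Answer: (1 - √10)² ≈ 4.6754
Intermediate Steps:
H(w) = -3 + w (H(w) = w - 3 = -3 + w)
(7 + (√(5 + 5)*1 + H(-5)))² = (7 + (√(5 + 5)*1 + (-3 - 5)))² = (7 + (√10*1 - 8))² = (7 + (√10 - 8))² = (7 + (-8 + √10))² = (-1 + √10)²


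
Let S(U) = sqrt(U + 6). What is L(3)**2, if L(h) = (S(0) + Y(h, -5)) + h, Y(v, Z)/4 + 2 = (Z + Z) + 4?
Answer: (29 - sqrt(6))**2 ≈ 704.93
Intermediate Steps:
S(U) = sqrt(6 + U)
Y(v, Z) = 8 + 8*Z (Y(v, Z) = -8 + 4*((Z + Z) + 4) = -8 + 4*(2*Z + 4) = -8 + 4*(4 + 2*Z) = -8 + (16 + 8*Z) = 8 + 8*Z)
L(h) = -32 + h + sqrt(6) (L(h) = (sqrt(6 + 0) + (8 + 8*(-5))) + h = (sqrt(6) + (8 - 40)) + h = (sqrt(6) - 32) + h = (-32 + sqrt(6)) + h = -32 + h + sqrt(6))
L(3)**2 = (-32 + 3 + sqrt(6))**2 = (-29 + sqrt(6))**2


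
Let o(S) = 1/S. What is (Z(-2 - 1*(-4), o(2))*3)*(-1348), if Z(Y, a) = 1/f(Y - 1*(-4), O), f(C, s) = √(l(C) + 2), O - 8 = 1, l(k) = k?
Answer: -1011*√2 ≈ -1429.8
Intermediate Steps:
O = 9 (O = 8 + 1 = 9)
f(C, s) = √(2 + C) (f(C, s) = √(C + 2) = √(2 + C))
Z(Y, a) = (6 + Y)^(-½) (Z(Y, a) = 1/(√(2 + (Y - 1*(-4)))) = 1/(√(2 + (Y + 4))) = 1/(√(2 + (4 + Y))) = 1/(√(6 + Y)) = (6 + Y)^(-½))
(Z(-2 - 1*(-4), o(2))*3)*(-1348) = (3/√(6 + (-2 - 1*(-4))))*(-1348) = (3/√(6 + (-2 + 4)))*(-1348) = (3/√(6 + 2))*(-1348) = (3/√8)*(-1348) = ((√2/4)*3)*(-1348) = (3*√2/4)*(-1348) = -1011*√2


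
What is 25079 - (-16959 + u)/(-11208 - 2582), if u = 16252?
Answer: 49405529/1970 ≈ 25079.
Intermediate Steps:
25079 - (-16959 + u)/(-11208 - 2582) = 25079 - (-16959 + 16252)/(-11208 - 2582) = 25079 - (-707)/(-13790) = 25079 - (-707)*(-1)/13790 = 25079 - 1*101/1970 = 25079 - 101/1970 = 49405529/1970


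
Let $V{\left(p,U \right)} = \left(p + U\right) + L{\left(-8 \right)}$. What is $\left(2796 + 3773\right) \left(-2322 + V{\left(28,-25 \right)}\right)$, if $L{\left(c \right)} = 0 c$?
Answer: $-15233511$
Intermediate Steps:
$L{\left(c \right)} = 0$
$V{\left(p,U \right)} = U + p$ ($V{\left(p,U \right)} = \left(p + U\right) + 0 = \left(U + p\right) + 0 = U + p$)
$\left(2796 + 3773\right) \left(-2322 + V{\left(28,-25 \right)}\right) = \left(2796 + 3773\right) \left(-2322 + \left(-25 + 28\right)\right) = 6569 \left(-2322 + 3\right) = 6569 \left(-2319\right) = -15233511$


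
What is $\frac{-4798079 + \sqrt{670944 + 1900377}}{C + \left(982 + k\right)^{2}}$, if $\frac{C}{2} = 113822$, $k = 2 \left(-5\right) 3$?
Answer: $- \frac{4798079}{1133948} + \frac{\sqrt{2571321}}{1133948} \approx -4.2299$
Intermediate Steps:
$k = -30$ ($k = \left(-10\right) 3 = -30$)
$C = 227644$ ($C = 2 \cdot 113822 = 227644$)
$\frac{-4798079 + \sqrt{670944 + 1900377}}{C + \left(982 + k\right)^{2}} = \frac{-4798079 + \sqrt{670944 + 1900377}}{227644 + \left(982 - 30\right)^{2}} = \frac{-4798079 + \sqrt{2571321}}{227644 + 952^{2}} = \frac{-4798079 + \sqrt{2571321}}{227644 + 906304} = \frac{-4798079 + \sqrt{2571321}}{1133948} = \left(-4798079 + \sqrt{2571321}\right) \frac{1}{1133948} = - \frac{4798079}{1133948} + \frac{\sqrt{2571321}}{1133948}$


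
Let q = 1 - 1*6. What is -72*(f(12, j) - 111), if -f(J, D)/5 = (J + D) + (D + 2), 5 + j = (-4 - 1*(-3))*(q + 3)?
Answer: 10872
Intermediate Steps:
q = -5 (q = 1 - 6 = -5)
j = -3 (j = -5 + (-4 - 1*(-3))*(-5 + 3) = -5 + (-4 + 3)*(-2) = -5 - 1*(-2) = -5 + 2 = -3)
f(J, D) = -10 - 10*D - 5*J (f(J, D) = -5*((J + D) + (D + 2)) = -5*((D + J) + (2 + D)) = -5*(2 + J + 2*D) = -10 - 10*D - 5*J)
-72*(f(12, j) - 111) = -72*((-10 - 10*(-3) - 5*12) - 111) = -72*((-10 + 30 - 60) - 111) = -72*(-40 - 111) = -72*(-151) = 10872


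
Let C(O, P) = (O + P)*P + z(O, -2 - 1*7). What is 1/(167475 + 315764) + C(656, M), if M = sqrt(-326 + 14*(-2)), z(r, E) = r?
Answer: 145938179/483239 + 656*I*sqrt(354) ≈ 302.0 + 12343.0*I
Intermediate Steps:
M = I*sqrt(354) (M = sqrt(-326 - 28) = sqrt(-354) = I*sqrt(354) ≈ 18.815*I)
C(O, P) = O + P*(O + P) (C(O, P) = (O + P)*P + O = P*(O + P) + O = O + P*(O + P))
1/(167475 + 315764) + C(656, M) = 1/(167475 + 315764) + (656 + (I*sqrt(354))**2 + 656*(I*sqrt(354))) = 1/483239 + (656 - 354 + 656*I*sqrt(354)) = 1/483239 + (302 + 656*I*sqrt(354)) = 145938179/483239 + 656*I*sqrt(354)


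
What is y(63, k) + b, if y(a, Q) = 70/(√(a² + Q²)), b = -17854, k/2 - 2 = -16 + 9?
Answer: -17854 + 70*√4069/4069 ≈ -17853.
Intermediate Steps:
k = -10 (k = 4 + 2*(-16 + 9) = 4 + 2*(-7) = 4 - 14 = -10)
y(a, Q) = 70/√(Q² + a²) (y(a, Q) = 70/(√(Q² + a²)) = 70/√(Q² + a²))
y(63, k) + b = 70/√((-10)² + 63²) - 17854 = 70/√(100 + 3969) - 17854 = 70/√4069 - 17854 = 70*(√4069/4069) - 17854 = 70*√4069/4069 - 17854 = -17854 + 70*√4069/4069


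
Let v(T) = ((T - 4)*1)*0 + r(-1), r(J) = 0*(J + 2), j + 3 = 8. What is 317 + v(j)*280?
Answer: 317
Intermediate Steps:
j = 5 (j = -3 + 8 = 5)
r(J) = 0 (r(J) = 0*(2 + J) = 0)
v(T) = 0 (v(T) = ((T - 4)*1)*0 + 0 = ((-4 + T)*1)*0 + 0 = (-4 + T)*0 + 0 = 0 + 0 = 0)
317 + v(j)*280 = 317 + 0*280 = 317 + 0 = 317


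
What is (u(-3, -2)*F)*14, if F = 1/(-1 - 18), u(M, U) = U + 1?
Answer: 14/19 ≈ 0.73684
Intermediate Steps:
u(M, U) = 1 + U
F = -1/19 (F = 1/(-19) = -1/19 ≈ -0.052632)
(u(-3, -2)*F)*14 = ((1 - 2)*(-1/19))*14 = -1*(-1/19)*14 = (1/19)*14 = 14/19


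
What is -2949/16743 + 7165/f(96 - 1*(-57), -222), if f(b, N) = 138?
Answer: 39852211/770178 ≈ 51.744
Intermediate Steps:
-2949/16743 + 7165/f(96 - 1*(-57), -222) = -2949/16743 + 7165/138 = -2949*1/16743 + 7165*(1/138) = -983/5581 + 7165/138 = 39852211/770178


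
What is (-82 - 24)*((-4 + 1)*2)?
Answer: 636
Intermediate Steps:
(-82 - 24)*((-4 + 1)*2) = -(-318)*2 = -106*(-6) = 636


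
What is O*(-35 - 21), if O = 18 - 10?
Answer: -448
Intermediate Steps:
O = 8
O*(-35 - 21) = 8*(-35 - 21) = 8*(-56) = -448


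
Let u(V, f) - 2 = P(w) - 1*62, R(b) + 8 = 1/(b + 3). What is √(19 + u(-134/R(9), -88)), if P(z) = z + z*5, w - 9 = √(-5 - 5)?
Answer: √(13 + 6*I*√10) ≈ 4.2426 + 2.2361*I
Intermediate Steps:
w = 9 + I*√10 (w = 9 + √(-5 - 5) = 9 + √(-10) = 9 + I*√10 ≈ 9.0 + 3.1623*I)
R(b) = -8 + 1/(3 + b) (R(b) = -8 + 1/(b + 3) = -8 + 1/(3 + b))
P(z) = 6*z (P(z) = z + 5*z = 6*z)
u(V, f) = -6 + 6*I*√10 (u(V, f) = 2 + (6*(9 + I*√10) - 1*62) = 2 + ((54 + 6*I*√10) - 62) = 2 + (-8 + 6*I*√10) = -6 + 6*I*√10)
√(19 + u(-134/R(9), -88)) = √(19 + (-6 + 6*I*√10)) = √(13 + 6*I*√10)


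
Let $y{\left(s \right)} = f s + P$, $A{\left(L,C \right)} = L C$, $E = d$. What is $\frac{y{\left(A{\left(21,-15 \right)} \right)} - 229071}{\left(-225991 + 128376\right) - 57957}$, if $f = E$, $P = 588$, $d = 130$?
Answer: $\frac{269433}{155572} \approx 1.7319$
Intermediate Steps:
$E = 130$
$f = 130$
$A{\left(L,C \right)} = C L$
$y{\left(s \right)} = 588 + 130 s$ ($y{\left(s \right)} = 130 s + 588 = 588 + 130 s$)
$\frac{y{\left(A{\left(21,-15 \right)} \right)} - 229071}{\left(-225991 + 128376\right) - 57957} = \frac{\left(588 + 130 \left(\left(-15\right) 21\right)\right) - 229071}{\left(-225991 + 128376\right) - 57957} = \frac{\left(588 + 130 \left(-315\right)\right) - 229071}{-97615 - 57957} = \frac{\left(588 - 40950\right) - 229071}{-155572} = \left(-40362 - 229071\right) \left(- \frac{1}{155572}\right) = \left(-269433\right) \left(- \frac{1}{155572}\right) = \frac{269433}{155572}$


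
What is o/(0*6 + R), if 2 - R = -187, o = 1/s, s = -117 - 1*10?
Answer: -1/24003 ≈ -4.1661e-5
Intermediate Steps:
s = -127 (s = -117 - 10 = -127)
o = -1/127 (o = 1/(-127) = -1/127 ≈ -0.0078740)
R = 189 (R = 2 - 1*(-187) = 2 + 187 = 189)
o/(0*6 + R) = -1/(127*(0*6 + 189)) = -1/(127*(0 + 189)) = -1/127/189 = -1/127*1/189 = -1/24003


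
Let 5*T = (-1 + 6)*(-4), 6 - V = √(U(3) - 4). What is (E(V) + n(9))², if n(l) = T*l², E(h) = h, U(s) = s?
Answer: (318 + I)² ≈ 1.0112e+5 + 636.0*I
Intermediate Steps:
V = 6 - I (V = 6 - √(3 - 4) = 6 - √(-1) = 6 - I ≈ 6.0 - 1.0*I)
T = -4 (T = ((-1 + 6)*(-4))/5 = (5*(-4))/5 = (⅕)*(-20) = -4)
n(l) = -4*l²
(E(V) + n(9))² = ((6 - I) - 4*9²)² = ((6 - I) - 4*81)² = ((6 - I) - 324)² = (-318 - I)²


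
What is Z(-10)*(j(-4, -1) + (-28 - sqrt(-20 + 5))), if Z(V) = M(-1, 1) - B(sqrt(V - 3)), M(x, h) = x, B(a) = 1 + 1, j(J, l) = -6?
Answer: 102 + 3*I*sqrt(15) ≈ 102.0 + 11.619*I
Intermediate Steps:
B(a) = 2
Z(V) = -3 (Z(V) = -1 - 1*2 = -1 - 2 = -3)
Z(-10)*(j(-4, -1) + (-28 - sqrt(-20 + 5))) = -3*(-6 + (-28 - sqrt(-20 + 5))) = -3*(-6 + (-28 - sqrt(-15))) = -3*(-6 + (-28 - I*sqrt(15))) = -3*(-34 - I*sqrt(15)) = 102 + 3*I*sqrt(15)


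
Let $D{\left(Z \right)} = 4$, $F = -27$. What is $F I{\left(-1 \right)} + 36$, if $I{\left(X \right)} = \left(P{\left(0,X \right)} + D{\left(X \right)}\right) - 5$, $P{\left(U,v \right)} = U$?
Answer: $63$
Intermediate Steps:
$I{\left(X \right)} = -1$ ($I{\left(X \right)} = \left(0 + 4\right) - 5 = 4 - 5 = -1$)
$F I{\left(-1 \right)} + 36 = \left(-27\right) \left(-1\right) + 36 = 27 + 36 = 63$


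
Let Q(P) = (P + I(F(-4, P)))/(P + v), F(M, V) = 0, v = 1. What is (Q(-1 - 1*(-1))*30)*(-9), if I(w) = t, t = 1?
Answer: -270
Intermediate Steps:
I(w) = 1
Q(P) = 1 (Q(P) = (P + 1)/(P + 1) = (1 + P)/(1 + P) = 1)
(Q(-1 - 1*(-1))*30)*(-9) = (1*30)*(-9) = 30*(-9) = -270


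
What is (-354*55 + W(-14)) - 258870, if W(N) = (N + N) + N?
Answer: -278382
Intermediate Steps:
W(N) = 3*N (W(N) = 2*N + N = 3*N)
(-354*55 + W(-14)) - 258870 = (-354*55 + 3*(-14)) - 258870 = (-19470 - 42) - 258870 = -19512 - 258870 = -278382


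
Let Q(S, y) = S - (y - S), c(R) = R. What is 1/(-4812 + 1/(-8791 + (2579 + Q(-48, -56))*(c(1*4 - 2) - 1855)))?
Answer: -4713558/22681641097 ≈ -0.00020781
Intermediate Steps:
Q(S, y) = -y + 2*S (Q(S, y) = S + (S - y) = -y + 2*S)
1/(-4812 + 1/(-8791 + (2579 + Q(-48, -56))*(c(1*4 - 2) - 1855))) = 1/(-4812 + 1/(-8791 + (2579 + (-1*(-56) + 2*(-48)))*((1*4 - 2) - 1855))) = 1/(-4812 + 1/(-8791 + (2579 + (56 - 96))*((4 - 2) - 1855))) = 1/(-4812 + 1/(-8791 + (2579 - 40)*(2 - 1855))) = 1/(-4812 + 1/(-8791 + 2539*(-1853))) = 1/(-4812 + 1/(-8791 - 4704767)) = 1/(-4812 + 1/(-4713558)) = 1/(-4812 - 1/4713558) = 1/(-22681641097/4713558) = -4713558/22681641097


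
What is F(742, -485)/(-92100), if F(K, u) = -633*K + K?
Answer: 117236/23025 ≈ 5.0917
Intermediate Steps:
F(K, u) = -632*K
F(742, -485)/(-92100) = -632*742/(-92100) = -468944*(-1/92100) = 117236/23025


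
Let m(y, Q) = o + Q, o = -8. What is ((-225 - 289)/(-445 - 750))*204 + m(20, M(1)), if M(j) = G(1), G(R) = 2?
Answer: 97686/1195 ≈ 81.746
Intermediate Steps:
M(j) = 2
m(y, Q) = -8 + Q
((-225 - 289)/(-445 - 750))*204 + m(20, M(1)) = ((-225 - 289)/(-445 - 750))*204 + (-8 + 2) = -514/(-1195)*204 - 6 = -514*(-1/1195)*204 - 6 = (514/1195)*204 - 6 = 104856/1195 - 6 = 97686/1195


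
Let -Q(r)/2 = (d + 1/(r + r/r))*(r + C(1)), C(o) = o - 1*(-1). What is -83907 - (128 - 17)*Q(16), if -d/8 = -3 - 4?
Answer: 2381769/17 ≈ 1.4010e+5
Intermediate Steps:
C(o) = 1 + o (C(o) = o + 1 = 1 + o)
d = 56 (d = -8*(-3 - 4) = -8*(-7) = 56)
Q(r) = -2*(2 + r)*(56 + 1/(1 + r)) (Q(r) = -2*(56 + 1/(r + r/r))*(r + (1 + 1)) = -2*(56 + 1/(r + 1))*(r + 2) = -2*(56 + 1/(1 + r))*(2 + r) = -2*(2 + r)*(56 + 1/(1 + r)))
-83907 - (128 - 17)*Q(16) = -83907 - (128 - 17)*2*(-114 - 169*16 - 56*16**2)/(1 + 16) = -83907 - 111*2*(-114 - 2704 - 56*256)/17 = -83907 - 111*2*(1/17)*(-114 - 2704 - 14336) = -83907 - 111*2*(1/17)*(-17154) = -83907 - 111*(-34308)/17 = -83907 - 1*(-3808188/17) = -83907 + 3808188/17 = 2381769/17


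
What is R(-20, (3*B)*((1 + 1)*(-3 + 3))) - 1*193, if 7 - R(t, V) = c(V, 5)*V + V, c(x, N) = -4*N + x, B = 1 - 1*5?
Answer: -186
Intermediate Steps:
B = -4 (B = 1 - 5 = -4)
c(x, N) = x - 4*N
R(t, V) = 7 - V - V*(-20 + V) (R(t, V) = 7 - ((V - 4*5)*V + V) = 7 - ((V - 20)*V + V) = 7 - ((-20 + V)*V + V) = 7 - (V*(-20 + V) + V) = 7 - (V + V*(-20 + V)) = 7 + (-V - V*(-20 + V)) = 7 - V - V*(-20 + V))
R(-20, (3*B)*((1 + 1)*(-3 + 3))) - 1*193 = (7 - 3*(-4)*(1 + 1)*(-3 + 3) - (3*(-4))*((1 + 1)*(-3 + 3))*(-20 + (3*(-4))*((1 + 1)*(-3 + 3)))) - 1*193 = (7 - (-12)*2*0 - (-24*0)*(-20 - 24*0)) - 193 = (7 - (-12)*0 - (-12*0)*(-20 - 12*0)) - 193 = (7 - 1*0 - 1*0*(-20 + 0)) - 193 = (7 + 0 - 1*0*(-20)) - 193 = (7 + 0 + 0) - 193 = 7 - 193 = -186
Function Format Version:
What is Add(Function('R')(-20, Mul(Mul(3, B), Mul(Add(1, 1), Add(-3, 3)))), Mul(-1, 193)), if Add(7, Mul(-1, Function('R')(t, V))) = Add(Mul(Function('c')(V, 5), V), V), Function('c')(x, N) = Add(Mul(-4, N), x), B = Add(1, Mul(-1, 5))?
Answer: -186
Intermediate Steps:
B = -4 (B = Add(1, -5) = -4)
Function('c')(x, N) = Add(x, Mul(-4, N))
Function('R')(t, V) = Add(7, Mul(-1, V), Mul(-1, V, Add(-20, V))) (Function('R')(t, V) = Add(7, Mul(-1, Add(Mul(Add(V, Mul(-4, 5)), V), V))) = Add(7, Mul(-1, Add(Mul(Add(V, -20), V), V))) = Add(7, Mul(-1, Add(Mul(Add(-20, V), V), V))) = Add(7, Mul(-1, Add(Mul(V, Add(-20, V)), V))) = Add(7, Mul(-1, Add(V, Mul(V, Add(-20, V))))) = Add(7, Add(Mul(-1, V), Mul(-1, V, Add(-20, V)))) = Add(7, Mul(-1, V), Mul(-1, V, Add(-20, V))))
Add(Function('R')(-20, Mul(Mul(3, B), Mul(Add(1, 1), Add(-3, 3)))), Mul(-1, 193)) = Add(Add(7, Mul(-1, Mul(Mul(3, -4), Mul(Add(1, 1), Add(-3, 3)))), Mul(-1, Mul(Mul(3, -4), Mul(Add(1, 1), Add(-3, 3))), Add(-20, Mul(Mul(3, -4), Mul(Add(1, 1), Add(-3, 3)))))), Mul(-1, 193)) = Add(Add(7, Mul(-1, Mul(-12, Mul(2, 0))), Mul(-1, Mul(-12, Mul(2, 0)), Add(-20, Mul(-12, Mul(2, 0))))), -193) = Add(Add(7, Mul(-1, Mul(-12, 0)), Mul(-1, Mul(-12, 0), Add(-20, Mul(-12, 0)))), -193) = Add(Add(7, Mul(-1, 0), Mul(-1, 0, Add(-20, 0))), -193) = Add(Add(7, 0, Mul(-1, 0, -20)), -193) = Add(Add(7, 0, 0), -193) = Add(7, -193) = -186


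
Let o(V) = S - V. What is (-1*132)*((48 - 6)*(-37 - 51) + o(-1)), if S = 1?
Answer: 487608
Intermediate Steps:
o(V) = 1 - V
(-1*132)*((48 - 6)*(-37 - 51) + o(-1)) = (-1*132)*((48 - 6)*(-37 - 51) + (1 - 1*(-1))) = -132*(42*(-88) + (1 + 1)) = -132*(-3696 + 2) = -132*(-3694) = 487608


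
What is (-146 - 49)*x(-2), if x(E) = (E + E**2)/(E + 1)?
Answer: 390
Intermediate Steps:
x(E) = (E + E**2)/(1 + E)
(-146 - 49)*x(-2) = (-146 - 49)*(-2) = -195*(-2) = 390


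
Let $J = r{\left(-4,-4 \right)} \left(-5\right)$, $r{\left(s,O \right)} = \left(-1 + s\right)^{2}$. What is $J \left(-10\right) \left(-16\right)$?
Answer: $-20000$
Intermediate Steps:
$J = -125$ ($J = \left(-1 - 4\right)^{2} \left(-5\right) = \left(-5\right)^{2} \left(-5\right) = 25 \left(-5\right) = -125$)
$J \left(-10\right) \left(-16\right) = \left(-125\right) \left(-10\right) \left(-16\right) = 1250 \left(-16\right) = -20000$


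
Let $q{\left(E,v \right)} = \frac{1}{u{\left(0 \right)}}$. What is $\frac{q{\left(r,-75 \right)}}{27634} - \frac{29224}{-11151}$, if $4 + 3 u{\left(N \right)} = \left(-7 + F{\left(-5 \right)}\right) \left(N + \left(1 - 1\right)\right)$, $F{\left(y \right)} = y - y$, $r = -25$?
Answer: $\frac{3230270611}{1232586936} \approx 2.6207$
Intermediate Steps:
$F{\left(y \right)} = 0$
$u{\left(N \right)} = - \frac{4}{3} - \frac{7 N}{3}$ ($u{\left(N \right)} = - \frac{4}{3} + \frac{\left(-7 + 0\right) \left(N + \left(1 - 1\right)\right)}{3} = - \frac{4}{3} + \frac{\left(-7\right) \left(N + \left(1 - 1\right)\right)}{3} = - \frac{4}{3} + \frac{\left(-7\right) \left(N + 0\right)}{3} = - \frac{4}{3} + \frac{\left(-7\right) N}{3} = - \frac{4}{3} - \frac{7 N}{3}$)
$q{\left(E,v \right)} = - \frac{3}{4}$ ($q{\left(E,v \right)} = \frac{1}{- \frac{4}{3} - 0} = \frac{1}{- \frac{4}{3} + 0} = \frac{1}{- \frac{4}{3}} = - \frac{3}{4}$)
$\frac{q{\left(r,-75 \right)}}{27634} - \frac{29224}{-11151} = - \frac{3}{4 \cdot 27634} - \frac{29224}{-11151} = \left(- \frac{3}{4}\right) \frac{1}{27634} - - \frac{29224}{11151} = - \frac{3}{110536} + \frac{29224}{11151} = \frac{3230270611}{1232586936}$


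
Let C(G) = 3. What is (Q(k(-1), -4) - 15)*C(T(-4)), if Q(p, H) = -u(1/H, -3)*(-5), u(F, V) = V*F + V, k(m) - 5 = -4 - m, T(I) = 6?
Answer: -315/4 ≈ -78.750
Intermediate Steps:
k(m) = 1 - m (k(m) = 5 + (-4 - m) = 1 - m)
u(F, V) = V + F*V (u(F, V) = F*V + V = V + F*V)
Q(p, H) = -15 - 15/H (Q(p, H) = -(-3)*(1 + 1/H)*(-5) = -(-3 - 3/H)*(-5) = (3 + 3/H)*(-5) = -15 - 15/H)
(Q(k(-1), -4) - 15)*C(T(-4)) = ((-15 - 15/(-4)) - 15)*3 = ((-15 - 15*(-¼)) - 15)*3 = ((-15 + 15/4) - 15)*3 = (-45/4 - 15)*3 = -105/4*3 = -315/4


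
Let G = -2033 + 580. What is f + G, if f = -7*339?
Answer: -3826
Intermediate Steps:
G = -1453
f = -2373
f + G = -2373 - 1453 = -3826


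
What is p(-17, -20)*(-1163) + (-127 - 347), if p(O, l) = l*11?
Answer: 255386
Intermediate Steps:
p(O, l) = 11*l
p(-17, -20)*(-1163) + (-127 - 347) = (11*(-20))*(-1163) + (-127 - 347) = -220*(-1163) - 474 = 255860 - 474 = 255386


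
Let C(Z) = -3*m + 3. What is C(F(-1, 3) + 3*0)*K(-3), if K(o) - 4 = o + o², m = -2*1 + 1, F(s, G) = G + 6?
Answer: 60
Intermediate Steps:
F(s, G) = 6 + G
m = -1 (m = -2 + 1 = -1)
K(o) = 4 + o + o² (K(o) = 4 + (o + o²) = 4 + o + o²)
C(Z) = 6 (C(Z) = -3*(-1) + 3 = 3 + 3 = 6)
C(F(-1, 3) + 3*0)*K(-3) = 6*(4 - 3 + (-3)²) = 6*(4 - 3 + 9) = 6*10 = 60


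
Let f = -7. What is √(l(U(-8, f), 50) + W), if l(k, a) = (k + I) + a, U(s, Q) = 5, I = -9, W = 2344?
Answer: √2390 ≈ 48.888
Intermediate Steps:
l(k, a) = -9 + a + k (l(k, a) = (k - 9) + a = (-9 + k) + a = -9 + a + k)
√(l(U(-8, f), 50) + W) = √((-9 + 50 + 5) + 2344) = √(46 + 2344) = √2390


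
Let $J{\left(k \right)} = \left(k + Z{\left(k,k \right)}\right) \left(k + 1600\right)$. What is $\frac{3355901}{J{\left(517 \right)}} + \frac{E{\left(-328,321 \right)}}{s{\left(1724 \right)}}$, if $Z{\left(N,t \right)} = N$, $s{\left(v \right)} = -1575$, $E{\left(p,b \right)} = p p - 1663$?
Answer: $- \frac{25174799407}{383071150} \approx -65.718$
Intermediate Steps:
$E{\left(p,b \right)} = -1663 + p^{2}$ ($E{\left(p,b \right)} = p^{2} - 1663 = -1663 + p^{2}$)
$J{\left(k \right)} = 2 k \left(1600 + k\right)$ ($J{\left(k \right)} = \left(k + k\right) \left(k + 1600\right) = 2 k \left(1600 + k\right)$)
$\frac{3355901}{J{\left(517 \right)}} + \frac{E{\left(-328,321 \right)}}{s{\left(1724 \right)}} = \frac{3355901}{2 \cdot 517 \left(1600 + 517\right)} + \frac{-1663 + \left(-328\right)^{2}}{-1575} = \frac{3355901}{2 \cdot 517 \cdot 2117} + \left(-1663 + 107584\right) \left(- \frac{1}{1575}\right) = \frac{3355901}{2188978} + 105921 \left(- \frac{1}{1575}\right) = 3355901 \cdot \frac{1}{2188978} - \frac{11769}{175} = \frac{3355901}{2188978} - \frac{11769}{175} = - \frac{25174799407}{383071150}$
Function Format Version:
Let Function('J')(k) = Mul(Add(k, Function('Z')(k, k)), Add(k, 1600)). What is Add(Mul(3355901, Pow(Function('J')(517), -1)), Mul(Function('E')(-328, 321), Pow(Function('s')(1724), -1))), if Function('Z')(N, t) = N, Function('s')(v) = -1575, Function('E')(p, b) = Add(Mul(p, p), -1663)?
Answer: Rational(-25174799407, 383071150) ≈ -65.718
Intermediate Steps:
Function('E')(p, b) = Add(-1663, Pow(p, 2)) (Function('E')(p, b) = Add(Pow(p, 2), -1663) = Add(-1663, Pow(p, 2)))
Function('J')(k) = Mul(2, k, Add(1600, k)) (Function('J')(k) = Mul(Add(k, k), Add(k, 1600)) = Mul(Mul(2, k), Add(1600, k)) = Mul(2, k, Add(1600, k)))
Add(Mul(3355901, Pow(Function('J')(517), -1)), Mul(Function('E')(-328, 321), Pow(Function('s')(1724), -1))) = Add(Mul(3355901, Pow(Mul(2, 517, Add(1600, 517)), -1)), Mul(Add(-1663, Pow(-328, 2)), Pow(-1575, -1))) = Add(Mul(3355901, Pow(Mul(2, 517, 2117), -1)), Mul(Add(-1663, 107584), Rational(-1, 1575))) = Add(Mul(3355901, Pow(2188978, -1)), Mul(105921, Rational(-1, 1575))) = Add(Mul(3355901, Rational(1, 2188978)), Rational(-11769, 175)) = Add(Rational(3355901, 2188978), Rational(-11769, 175)) = Rational(-25174799407, 383071150)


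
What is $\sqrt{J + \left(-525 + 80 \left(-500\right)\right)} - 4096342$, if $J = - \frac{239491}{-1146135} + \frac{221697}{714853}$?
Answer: $-4096342 + \frac{i \sqrt{27203356860570649712972996835}}{819318043155} \approx -4.0963 \cdot 10^{6} + 201.31 i$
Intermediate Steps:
$J = \frac{425295550918}{819318043155}$ ($J = \left(-239491\right) \left(- \frac{1}{1146135}\right) + 221697 \cdot \frac{1}{714853} = \frac{239491}{1146135} + \frac{221697}{714853} = \frac{425295550918}{819318043155} \approx 0.51908$)
$\sqrt{J + \left(-525 + 80 \left(-500\right)\right)} - 4096342 = \sqrt{\frac{425295550918}{819318043155} + \left(-525 + 80 \left(-500\right)\right)} - 4096342 = \sqrt{\frac{425295550918}{819318043155} - 40525} - 4096342 = \sqrt{- \frac{33202438403305457}{819318043155}} - 4096342 = \frac{i \sqrt{27203356860570649712972996835}}{819318043155} - 4096342 = -4096342 + \frac{i \sqrt{27203356860570649712972996835}}{819318043155}$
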